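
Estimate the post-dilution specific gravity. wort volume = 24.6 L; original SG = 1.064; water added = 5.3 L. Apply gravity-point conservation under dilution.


SG_new = 1 + (SG_old − 1)·V_old/(V_old + V_water)
pts = (1.064 − 1)·1000·24.6/(24.6 + 5.3) = 52.6555
SG_new = 1 + 52.6555/1000

1.0527


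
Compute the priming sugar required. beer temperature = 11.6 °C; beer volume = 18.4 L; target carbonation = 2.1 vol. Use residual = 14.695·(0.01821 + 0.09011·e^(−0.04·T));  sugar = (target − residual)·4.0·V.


residual = 14.695·(0.01821 + 0.09011·e^(−0.04·11.6)) = 1.1002
sugar = (2.1 − 1.1002)·4.0·18.4

73.5865 g


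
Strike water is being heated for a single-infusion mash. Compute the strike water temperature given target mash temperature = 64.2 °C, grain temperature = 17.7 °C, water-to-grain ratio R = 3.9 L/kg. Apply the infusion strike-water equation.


T_strike = (0.41/R)·(T_mash − T_grain) + T_mash
T_strike = (0.41/3.9)·(64.2 − 17.7) + 64.2

69.0885 °C


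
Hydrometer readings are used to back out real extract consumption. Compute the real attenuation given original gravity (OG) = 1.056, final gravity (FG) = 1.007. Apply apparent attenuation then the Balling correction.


AA = (OG−FG)/(OG−1)·100;  RA = AA·0.8192
AA = (1.056 − 1.007)/(1.056 − 1)·100 = 87.5000
RA = 87.5000·0.8192

71.6800 %


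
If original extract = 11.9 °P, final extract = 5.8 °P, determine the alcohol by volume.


SG = 259/(259 − P);  ABV = (OG − FG)·131.25
OG = 259/(259 − 11.9) = 1.0482
FG = 259/(259 − 5.8) = 1.0229
ABV = (1.0482 − 1.0229)·131.25

3.3143 % ABV


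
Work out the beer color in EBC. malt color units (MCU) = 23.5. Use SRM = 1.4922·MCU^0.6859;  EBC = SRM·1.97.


SRM = 1.4922·23.5^0.6859 = 13.0090
EBC = 13.0090·1.97

25.6276 EBC


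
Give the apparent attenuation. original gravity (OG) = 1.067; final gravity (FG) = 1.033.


AA = (OG − FG)/(OG − 1) · 100
AA = (1.067 − 1.033)/(1.067 − 1) · 100

50.7463 %


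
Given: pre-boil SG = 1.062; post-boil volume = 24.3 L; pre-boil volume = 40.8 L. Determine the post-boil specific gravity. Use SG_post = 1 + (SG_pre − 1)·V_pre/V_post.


pts_pre = (1.062 − 1)·1000 = 62.0000
pts_post = 62.0000·40.8/24.3 = 104.0988
SG_post = 1 + 104.0988/1000

1.1041


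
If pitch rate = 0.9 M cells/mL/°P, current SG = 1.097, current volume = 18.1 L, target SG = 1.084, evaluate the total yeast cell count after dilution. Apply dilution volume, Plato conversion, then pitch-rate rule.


V_w = V·((SG_c−1)/(SG_t−1)−1);  °P = 259 − 259/SG_t;  cells = rate·(V+V_w)·°P
V_w = 18.1·((1.097−1)/(1.084−1)−1) = 2.8012
V_final = 18.1 + 2.8012 = 20.9012
°P = 259 − 259/1.084 = 20.0701
cells = 0.9·20.9012·20.0701

377.5403 billion cells


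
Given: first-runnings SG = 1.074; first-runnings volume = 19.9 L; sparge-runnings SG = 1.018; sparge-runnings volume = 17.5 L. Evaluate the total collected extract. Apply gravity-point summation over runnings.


total = Σ (SG_i − 1)·1000·V_i
first = (1.074 − 1)·1000·19.9 = 1472.6000
sparge = (1.018 − 1)·1000·17.5 = 315.0000
total = 1472.6000 + 315.0000

1787.6000 gravity·L


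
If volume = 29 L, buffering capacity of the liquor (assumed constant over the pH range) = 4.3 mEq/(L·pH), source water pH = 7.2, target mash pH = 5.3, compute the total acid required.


acid = buffering capacity · (pH_source − pH_target) · V
acid = 4.3 · (7.2 − 5.3) · 29

236.9300 mEq


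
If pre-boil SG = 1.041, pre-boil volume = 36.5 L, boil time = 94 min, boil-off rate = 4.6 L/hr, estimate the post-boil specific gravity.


V_post = V_pre − rate·(t/60);  SG_post = 1 + (SG_pre−1)·V_pre/V_post
V_post = 36.5 − 4.6·(94/60) = 29.2933
SG_post = 1 + (1.041 − 1)·36.5/29.2933

1.0511


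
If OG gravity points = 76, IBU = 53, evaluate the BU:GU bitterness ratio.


BU:GU = IBU / OG_points
BU:GU = 53 / 76

0.6974


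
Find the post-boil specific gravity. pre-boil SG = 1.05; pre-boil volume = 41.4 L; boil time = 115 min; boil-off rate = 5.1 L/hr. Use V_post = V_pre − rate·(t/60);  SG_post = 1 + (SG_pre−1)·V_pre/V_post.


V_post = 41.4 − 5.1·(115/60) = 31.6250
SG_post = 1 + (1.05 − 1)·41.4/31.6250

1.0655


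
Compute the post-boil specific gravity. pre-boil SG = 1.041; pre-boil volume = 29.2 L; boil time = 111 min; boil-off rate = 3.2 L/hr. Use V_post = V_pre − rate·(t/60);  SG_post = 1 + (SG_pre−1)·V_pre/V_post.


V_post = 29.2 − 3.2·(111/60) = 23.2800
SG_post = 1 + (1.041 − 1)·29.2/23.2800

1.0514


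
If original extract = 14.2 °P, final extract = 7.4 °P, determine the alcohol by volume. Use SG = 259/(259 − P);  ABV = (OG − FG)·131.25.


OG = 259/(259 − 14.2) = 1.0580
FG = 259/(259 − 7.4) = 1.0294
ABV = (1.0580 − 1.0294)·131.25

3.7531 % ABV


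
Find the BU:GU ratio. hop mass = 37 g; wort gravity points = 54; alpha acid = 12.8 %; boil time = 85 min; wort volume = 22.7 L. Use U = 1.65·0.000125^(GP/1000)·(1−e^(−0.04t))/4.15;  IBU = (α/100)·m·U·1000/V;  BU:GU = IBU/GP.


U = 1.65·0.000125^(54/1000)·(1−e^(−0.04·85))/4.15 = 0.2366
IBU = (12.8/100)·37·0.2366·1000/22.7 = 49.3530
BU:GU = 49.3530/54

0.9139


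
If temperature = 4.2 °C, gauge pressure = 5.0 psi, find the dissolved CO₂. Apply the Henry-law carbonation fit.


vols = (P + 14.695)·(0.01821 + 0.09011·e^(−0.04·T))
vols = (5.0 + 14.695)·(0.01821 + 0.09011·e^(−0.04·4.2))

1.8589 volumes


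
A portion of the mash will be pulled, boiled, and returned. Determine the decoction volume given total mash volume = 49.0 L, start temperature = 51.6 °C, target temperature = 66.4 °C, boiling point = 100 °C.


V_dec = V_total·(T_target − T_start)/(T_boil − T_start)
V_dec = 49.0·(66.4 − 51.6)/(100 − 51.6)

14.9835 L


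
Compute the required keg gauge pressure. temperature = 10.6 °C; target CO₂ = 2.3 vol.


psi = vols/(0.01821 + 0.09011·e^(−0.04·T)) − 14.695
psi = 2.3/(0.01821 + 0.09011·e^(−0.04·10.6)) − 14.695

15.1054 psi


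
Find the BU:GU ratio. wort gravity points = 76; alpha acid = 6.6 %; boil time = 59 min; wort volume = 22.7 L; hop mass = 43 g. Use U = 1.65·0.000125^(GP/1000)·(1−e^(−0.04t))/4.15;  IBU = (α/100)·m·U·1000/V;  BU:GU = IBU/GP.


U = 1.65·0.000125^(76/1000)·(1−e^(−0.04·59))/4.15 = 0.1819
IBU = (6.6/100)·43·0.1819·1000/22.7 = 22.7360
BU:GU = 22.7360/76

0.2992


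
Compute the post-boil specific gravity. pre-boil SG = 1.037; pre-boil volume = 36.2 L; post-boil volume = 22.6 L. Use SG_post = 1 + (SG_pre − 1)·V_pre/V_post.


pts_pre = (1.037 − 1)·1000 = 37.0000
pts_post = 37.0000·36.2/22.6 = 59.2655
SG_post = 1 + 59.2655/1000

1.0593


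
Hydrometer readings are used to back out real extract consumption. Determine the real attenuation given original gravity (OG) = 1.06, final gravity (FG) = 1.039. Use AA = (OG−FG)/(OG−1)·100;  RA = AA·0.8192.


AA = (1.06 − 1.039)/(1.06 − 1)·100 = 35.0000
RA = 35.0000·0.8192

28.6720 %


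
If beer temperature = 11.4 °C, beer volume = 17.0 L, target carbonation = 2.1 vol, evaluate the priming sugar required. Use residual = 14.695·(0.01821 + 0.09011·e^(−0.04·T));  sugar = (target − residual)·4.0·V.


residual = 14.695·(0.01821 + 0.09011·e^(−0.04·11.4)) = 1.1069
sugar = (2.1 − 1.1069)·4.0·17.0

67.5328 g


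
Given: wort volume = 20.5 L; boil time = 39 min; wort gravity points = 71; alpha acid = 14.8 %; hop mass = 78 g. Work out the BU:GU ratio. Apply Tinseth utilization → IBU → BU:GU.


U = 1.65·0.000125^(GP/1000)·(1−e^(−0.04t))/4.15;  IBU = (α/100)·m·U·1000/V;  BU:GU = IBU/GP
U = 1.65·0.000125^(71/1000)·(1−e^(−0.04·39))/4.15 = 0.1659
IBU = (14.8/100)·78·0.1659·1000/20.5 = 93.4267
BU:GU = 93.4267/71

1.3159


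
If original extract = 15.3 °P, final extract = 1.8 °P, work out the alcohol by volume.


SG = 259/(259 − P);  ABV = (OG − FG)·131.25
OG = 259/(259 − 15.3) = 1.0628
FG = 259/(259 − 1.8) = 1.0070
ABV = (1.0628 − 1.0070)·131.25

7.3216 % ABV


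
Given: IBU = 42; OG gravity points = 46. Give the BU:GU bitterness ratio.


BU:GU = IBU / OG_points
BU:GU = 42 / 46

0.9130


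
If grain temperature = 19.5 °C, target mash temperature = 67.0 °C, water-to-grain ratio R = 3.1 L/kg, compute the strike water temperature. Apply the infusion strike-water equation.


T_strike = (0.41/R)·(T_mash − T_grain) + T_mash
T_strike = (0.41/3.1)·(67.0 − 19.5) + 67.0

73.2823 °C


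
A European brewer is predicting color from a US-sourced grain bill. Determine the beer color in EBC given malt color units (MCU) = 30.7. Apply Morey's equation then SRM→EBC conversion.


SRM = 1.4922·MCU^0.6859;  EBC = SRM·1.97
SRM = 1.4922·30.7^0.6859 = 15.6263
EBC = 15.6263·1.97

30.7837 EBC


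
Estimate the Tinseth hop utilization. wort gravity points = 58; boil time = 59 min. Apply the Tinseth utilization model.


U = 1.65·0.000125^(GP/1000) · (1 − e^(−0.04·t))/4.15
bigness = 1.65·0.000125^(58/1000) = 0.9797
boil_factor = (1 − e^(−0.04·59))/4.15 = 0.2182
U = 0.9797 · 0.2182

0.2138


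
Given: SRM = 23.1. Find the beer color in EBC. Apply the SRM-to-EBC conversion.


EBC = SRM · 1.97
EBC = 23.1 · 1.97

45.5070 EBC


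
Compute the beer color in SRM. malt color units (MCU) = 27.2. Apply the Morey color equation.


SRM = 1.4922 · MCU^0.6859
SRM = 1.4922 · 27.2^0.6859

14.3813 SRM


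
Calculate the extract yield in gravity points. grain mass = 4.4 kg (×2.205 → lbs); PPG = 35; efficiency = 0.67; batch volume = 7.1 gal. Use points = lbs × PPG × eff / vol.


lbs = 4.4 × 2.205 = 9.7020
points = 9.7020 × 35 × 0.67 / 7.1

32.0439 points


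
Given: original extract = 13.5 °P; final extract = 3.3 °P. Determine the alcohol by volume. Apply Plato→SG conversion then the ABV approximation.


SG = 259/(259 − P);  ABV = (OG − FG)·131.25
OG = 259/(259 − 13.5) = 1.0550
FG = 259/(259 − 3.3) = 1.0129
ABV = (1.0550 − 1.0129)·131.25

5.5235 % ABV


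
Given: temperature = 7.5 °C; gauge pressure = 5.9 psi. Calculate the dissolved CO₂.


vols = (P + 14.695)·(0.01821 + 0.09011·e^(−0.04·T))
vols = (5.9 + 14.695)·(0.01821 + 0.09011·e^(−0.04·7.5))

1.7499 volumes


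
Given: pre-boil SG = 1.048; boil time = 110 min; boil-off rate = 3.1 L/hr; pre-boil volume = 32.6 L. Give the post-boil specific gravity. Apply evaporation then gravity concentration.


V_post = V_pre − rate·(t/60);  SG_post = 1 + (SG_pre−1)·V_pre/V_post
V_post = 32.6 − 3.1·(110/60) = 26.9167
SG_post = 1 + (1.048 − 1)·32.6/26.9167

1.0581


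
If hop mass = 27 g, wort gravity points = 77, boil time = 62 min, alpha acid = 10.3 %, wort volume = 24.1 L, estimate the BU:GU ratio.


U = 1.65·0.000125^(GP/1000)·(1−e^(−0.04t))/4.15;  IBU = (α/100)·m·U·1000/V;  BU:GU = IBU/GP
U = 1.65·0.000125^(77/1000)·(1−e^(−0.04·62))/4.15 = 0.1824
IBU = (10.3/100)·27·0.1824·1000/24.1 = 21.0426
BU:GU = 21.0426/77

0.2733


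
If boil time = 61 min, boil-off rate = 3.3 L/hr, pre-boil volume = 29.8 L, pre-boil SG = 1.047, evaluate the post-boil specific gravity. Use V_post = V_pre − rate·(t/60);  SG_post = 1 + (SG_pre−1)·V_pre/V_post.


V_post = 29.8 − 3.3·(61/60) = 26.4450
SG_post = 1 + (1.047 − 1)·29.8/26.4450

1.0530


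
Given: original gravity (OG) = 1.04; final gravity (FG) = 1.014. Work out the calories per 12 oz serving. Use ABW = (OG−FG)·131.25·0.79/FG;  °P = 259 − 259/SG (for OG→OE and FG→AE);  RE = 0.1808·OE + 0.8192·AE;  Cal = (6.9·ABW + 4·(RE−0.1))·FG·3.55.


ABW = (1.04 − 1.014)·131.25·0.79/1.014 = 2.6587
OE = 259 − 259/1.04 = 9.9615 °P
AE = 259 − 259/1.014 = 3.5759 °P
RE = 0.1808·9.9615 + 0.8192·3.5759 = 4.7305 °P
Cal = (6.9·2.6587 + 4·(4.7305−0.1))·1.014·3.55

132.7084 kcal


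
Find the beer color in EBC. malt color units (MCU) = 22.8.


SRM = 1.4922·MCU^0.6859;  EBC = SRM·1.97
SRM = 1.4922·22.8^0.6859 = 12.7419
EBC = 12.7419·1.97

25.1016 EBC


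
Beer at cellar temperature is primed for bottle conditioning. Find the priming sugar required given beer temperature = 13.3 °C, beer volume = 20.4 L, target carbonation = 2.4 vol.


residual = 14.695·(0.01821 + 0.09011·e^(−0.04·T));  sugar = (target − residual)·4.0·V
residual = 14.695·(0.01821 + 0.09011·e^(−0.04·13.3)) = 1.0454
sugar = (2.4 − 1.0454)·4.0·20.4

110.5313 g


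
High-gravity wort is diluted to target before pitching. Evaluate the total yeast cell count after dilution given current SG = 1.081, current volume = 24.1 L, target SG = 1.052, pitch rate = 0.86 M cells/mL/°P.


V_w = V·((SG_c−1)/(SG_t−1)−1);  °P = 259 − 259/SG_t;  cells = rate·(V+V_w)·°P
V_w = 24.1·((1.081−1)/(1.052−1)−1) = 13.4404
V_final = 24.1 + 13.4404 = 37.5404
°P = 259 − 259/1.052 = 12.8023
cells = 0.86·37.5404·12.8023

413.3182 billion cells


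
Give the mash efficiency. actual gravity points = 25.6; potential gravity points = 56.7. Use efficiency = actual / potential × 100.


efficiency = 25.6 / 56.7 × 100

45.1499 %


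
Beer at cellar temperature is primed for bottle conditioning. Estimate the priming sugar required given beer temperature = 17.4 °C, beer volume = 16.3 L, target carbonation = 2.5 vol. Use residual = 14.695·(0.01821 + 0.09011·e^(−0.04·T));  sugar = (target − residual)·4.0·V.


residual = 14.695·(0.01821 + 0.09011·e^(−0.04·17.4)) = 0.9278
sugar = (2.5 − 0.9278)·4.0·16.3

102.5079 g


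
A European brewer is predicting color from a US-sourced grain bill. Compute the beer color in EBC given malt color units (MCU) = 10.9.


SRM = 1.4922·MCU^0.6859;  EBC = SRM·1.97
SRM = 1.4922·10.9^0.6859 = 7.6806
EBC = 7.6806·1.97

15.1309 EBC


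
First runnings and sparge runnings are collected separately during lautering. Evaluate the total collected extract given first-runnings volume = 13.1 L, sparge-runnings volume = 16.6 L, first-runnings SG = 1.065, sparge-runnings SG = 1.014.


total = Σ (SG_i − 1)·1000·V_i
first = (1.065 − 1)·1000·13.1 = 851.5000
sparge = (1.014 − 1)·1000·16.6 = 232.4000
total = 851.5000 + 232.4000

1083.9000 gravity·L


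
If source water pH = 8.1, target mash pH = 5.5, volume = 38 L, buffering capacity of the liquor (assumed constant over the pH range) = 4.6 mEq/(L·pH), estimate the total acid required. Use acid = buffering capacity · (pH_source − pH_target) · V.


acid = 4.6 · (8.1 − 5.5) · 38

454.4800 mEq


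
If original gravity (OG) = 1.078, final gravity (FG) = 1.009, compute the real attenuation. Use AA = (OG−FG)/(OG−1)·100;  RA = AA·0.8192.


AA = (1.078 − 1.009)/(1.078 − 1)·100 = 88.4615
RA = 88.4615·0.8192

72.4677 %


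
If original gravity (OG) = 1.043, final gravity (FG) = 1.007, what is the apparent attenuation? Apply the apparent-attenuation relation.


AA = (OG − FG)/(OG − 1) · 100
AA = (1.043 − 1.007)/(1.043 − 1) · 100

83.7209 %


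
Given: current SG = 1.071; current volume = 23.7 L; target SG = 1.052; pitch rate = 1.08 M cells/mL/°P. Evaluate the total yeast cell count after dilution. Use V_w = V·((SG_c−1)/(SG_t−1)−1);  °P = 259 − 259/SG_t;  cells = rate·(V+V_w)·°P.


V_w = 23.7·((1.071−1)/(1.052−1)−1) = 8.6596
V_final = 23.7 + 8.6596 = 32.3596
°P = 259 − 259/1.052 = 12.8023
cells = 1.08·32.3596·12.8023

447.4191 billion cells


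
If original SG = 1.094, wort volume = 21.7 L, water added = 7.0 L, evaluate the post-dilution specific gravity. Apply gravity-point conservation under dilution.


SG_new = 1 + (SG_old − 1)·V_old/(V_old + V_water)
pts = (1.094 − 1)·1000·21.7/(21.7 + 7.0) = 71.0732
SG_new = 1 + 71.0732/1000

1.0711


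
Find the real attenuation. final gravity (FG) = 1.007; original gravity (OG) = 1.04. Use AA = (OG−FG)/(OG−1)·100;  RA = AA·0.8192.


AA = (1.04 − 1.007)/(1.04 − 1)·100 = 82.5000
RA = 82.5000·0.8192

67.5840 %


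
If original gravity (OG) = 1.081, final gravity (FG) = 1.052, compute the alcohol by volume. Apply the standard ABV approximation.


ABV = (OG − FG) · 131.25
ABV = (1.081 − 1.052) · 131.25

3.8062 % ABV


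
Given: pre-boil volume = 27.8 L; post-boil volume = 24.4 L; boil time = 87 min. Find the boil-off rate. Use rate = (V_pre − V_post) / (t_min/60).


rate = (27.8 − 24.4) / (87/60)

2.3448 L/hr


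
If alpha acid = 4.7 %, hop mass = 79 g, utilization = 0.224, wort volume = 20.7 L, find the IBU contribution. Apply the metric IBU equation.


IBU = (α/100)·mass·U·1000 / V
IBU = (4.7/100)·79·0.224·1000 / 20.7

40.1793 IBU


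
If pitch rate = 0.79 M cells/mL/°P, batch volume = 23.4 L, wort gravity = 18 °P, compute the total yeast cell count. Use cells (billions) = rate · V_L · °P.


cells = 0.79 · 23.4 · 18

332.7480 billion cells


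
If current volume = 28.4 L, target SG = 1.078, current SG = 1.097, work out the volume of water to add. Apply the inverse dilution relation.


V_water = V·((SG_curr − 1)/(SG_target − 1) − 1)
V_water = 28.4·((1.097 − 1)/(1.078 − 1) − 1)

6.9179 L


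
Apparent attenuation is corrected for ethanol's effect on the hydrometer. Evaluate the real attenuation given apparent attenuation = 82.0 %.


RA = AA · 0.8192
RA = 82.0 · 0.8192

67.1744 %


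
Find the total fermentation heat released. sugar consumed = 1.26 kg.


Q = m_sugar · 590 kJ/kg
Q = 1.26 · 590

743.4000 kJ


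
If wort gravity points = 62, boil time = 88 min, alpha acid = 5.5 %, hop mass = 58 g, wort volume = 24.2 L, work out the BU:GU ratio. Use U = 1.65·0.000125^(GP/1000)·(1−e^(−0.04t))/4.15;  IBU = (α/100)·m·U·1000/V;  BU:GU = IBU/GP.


U = 1.65·0.000125^(62/1000)·(1−e^(−0.04·88))/4.15 = 0.2210
IBU = (5.5/100)·58·0.2210·1000/24.2 = 29.1320
BU:GU = 29.1320/62

0.4699


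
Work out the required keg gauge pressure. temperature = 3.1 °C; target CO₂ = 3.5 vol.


psi = vols/(0.01821 + 0.09011·e^(−0.04·T)) − 14.695
psi = 3.5/(0.01821 + 0.09011·e^(−0.04·3.1)) − 14.695

21.0882 psi


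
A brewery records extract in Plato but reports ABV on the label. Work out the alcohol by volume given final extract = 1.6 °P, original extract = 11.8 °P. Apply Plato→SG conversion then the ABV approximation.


SG = 259/(259 − P);  ABV = (OG − FG)·131.25
OG = 259/(259 − 11.8) = 1.0477
FG = 259/(259 − 1.6) = 1.0062
ABV = (1.0477 − 1.0062)·131.25

5.4493 % ABV


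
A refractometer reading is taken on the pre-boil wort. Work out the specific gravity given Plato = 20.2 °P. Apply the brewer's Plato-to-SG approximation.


SG = 259/(259 − P)
SG = 259/(259 − 20.2)

1.0846


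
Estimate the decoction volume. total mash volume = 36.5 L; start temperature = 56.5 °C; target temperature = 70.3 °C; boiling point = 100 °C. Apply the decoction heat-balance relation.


V_dec = V_total·(T_target − T_start)/(T_boil − T_start)
V_dec = 36.5·(70.3 − 56.5)/(100 − 56.5)

11.5793 L


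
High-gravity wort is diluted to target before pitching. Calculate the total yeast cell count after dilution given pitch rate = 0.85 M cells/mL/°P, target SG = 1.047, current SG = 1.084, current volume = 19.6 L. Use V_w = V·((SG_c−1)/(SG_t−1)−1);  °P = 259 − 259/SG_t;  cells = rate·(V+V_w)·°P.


V_w = 19.6·((1.084−1)/(1.047−1)−1) = 15.4298
V_final = 19.6 + 15.4298 = 35.0298
°P = 259 − 259/1.047 = 11.6266
cells = 0.85·35.0298·11.6266

346.1843 billion cells


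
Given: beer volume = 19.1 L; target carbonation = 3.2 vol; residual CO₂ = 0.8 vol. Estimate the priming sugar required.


sugar = (target − residual)·4.0·V
sugar = (3.2 − 0.8)·4.0·19.1

183.3600 g


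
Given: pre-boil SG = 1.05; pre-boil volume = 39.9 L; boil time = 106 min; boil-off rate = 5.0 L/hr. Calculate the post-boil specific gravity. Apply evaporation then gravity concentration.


V_post = V_pre − rate·(t/60);  SG_post = 1 + (SG_pre−1)·V_pre/V_post
V_post = 39.9 − 5.0·(106/60) = 31.0667
SG_post = 1 + (1.05 − 1)·39.9/31.0667

1.0642


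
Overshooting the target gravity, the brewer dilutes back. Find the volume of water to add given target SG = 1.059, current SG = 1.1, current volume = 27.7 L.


V_water = V·((SG_curr − 1)/(SG_target − 1) − 1)
V_water = 27.7·((1.1 − 1)/(1.059 − 1) − 1)

19.2492 L


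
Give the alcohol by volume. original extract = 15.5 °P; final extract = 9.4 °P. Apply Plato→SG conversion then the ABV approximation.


SG = 259/(259 − P);  ABV = (OG − FG)·131.25
OG = 259/(259 − 15.5) = 1.0637
FG = 259/(259 − 9.4) = 1.0377
ABV = (1.0637 − 1.0377)·131.25

3.4118 % ABV


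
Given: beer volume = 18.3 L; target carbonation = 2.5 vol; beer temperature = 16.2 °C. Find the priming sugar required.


residual = 14.695·(0.01821 + 0.09011·e^(−0.04·T));  sugar = (target − residual)·4.0·V
residual = 14.695·(0.01821 + 0.09011·e^(−0.04·16.2)) = 0.9603
sugar = (2.5 − 0.9603)·4.0·18.3

112.7093 g


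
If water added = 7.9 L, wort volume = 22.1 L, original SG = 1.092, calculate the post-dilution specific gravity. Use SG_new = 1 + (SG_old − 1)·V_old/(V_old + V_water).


pts = (1.092 − 1)·1000·22.1/(22.1 + 7.9) = 67.7733
SG_new = 1 + 67.7733/1000

1.0678


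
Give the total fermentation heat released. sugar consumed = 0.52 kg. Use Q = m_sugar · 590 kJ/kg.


Q = 0.52 · 590

306.8000 kJ


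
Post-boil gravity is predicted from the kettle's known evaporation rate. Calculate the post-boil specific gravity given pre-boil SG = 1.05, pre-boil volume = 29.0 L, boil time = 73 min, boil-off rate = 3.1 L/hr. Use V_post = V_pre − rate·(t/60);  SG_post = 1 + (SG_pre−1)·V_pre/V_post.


V_post = 29.0 − 3.1·(73/60) = 25.2283
SG_post = 1 + (1.05 − 1)·29.0/25.2283

1.0575


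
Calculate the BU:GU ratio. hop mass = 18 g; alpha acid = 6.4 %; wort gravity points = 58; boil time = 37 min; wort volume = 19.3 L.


U = 1.65·0.000125^(GP/1000)·(1−e^(−0.04t))/4.15;  IBU = (α/100)·m·U·1000/V;  BU:GU = IBU/GP
U = 1.65·0.000125^(58/1000)·(1−e^(−0.04·37))/4.15 = 0.1823
IBU = (6.4/100)·18·0.1823·1000/19.3 = 10.8836
BU:GU = 10.8836/58

0.1876


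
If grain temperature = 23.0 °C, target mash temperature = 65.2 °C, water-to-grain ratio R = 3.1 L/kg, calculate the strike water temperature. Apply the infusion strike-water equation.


T_strike = (0.41/R)·(T_mash − T_grain) + T_mash
T_strike = (0.41/3.1)·(65.2 − 23.0) + 65.2

70.7813 °C


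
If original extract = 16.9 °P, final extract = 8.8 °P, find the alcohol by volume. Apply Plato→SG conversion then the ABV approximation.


SG = 259/(259 − P);  ABV = (OG − FG)·131.25
OG = 259/(259 − 16.9) = 1.0698
FG = 259/(259 − 8.8) = 1.0352
ABV = (1.0698 − 1.0352)·131.25

4.5457 % ABV


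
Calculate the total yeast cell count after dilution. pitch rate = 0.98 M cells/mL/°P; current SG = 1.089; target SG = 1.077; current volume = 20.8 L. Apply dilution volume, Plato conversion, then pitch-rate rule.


V_w = V·((SG_c−1)/(SG_t−1)−1);  °P = 259 − 259/SG_t;  cells = rate·(V+V_w)·°P
V_w = 20.8·((1.089−1)/(1.077−1)−1) = 3.2416
V_final = 20.8 + 3.2416 = 24.0416
°P = 259 − 259/1.077 = 18.5172
cells = 0.98·24.0416·18.5172

436.2782 billion cells


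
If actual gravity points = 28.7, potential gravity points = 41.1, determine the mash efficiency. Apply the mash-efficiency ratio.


efficiency = actual / potential × 100
efficiency = 28.7 / 41.1 × 100

69.8297 %


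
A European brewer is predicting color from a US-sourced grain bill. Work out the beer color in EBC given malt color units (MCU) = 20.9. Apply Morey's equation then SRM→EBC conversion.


SRM = 1.4922·MCU^0.6859;  EBC = SRM·1.97
SRM = 1.4922·20.9^0.6859 = 12.0037
EBC = 12.0037·1.97

23.6473 EBC


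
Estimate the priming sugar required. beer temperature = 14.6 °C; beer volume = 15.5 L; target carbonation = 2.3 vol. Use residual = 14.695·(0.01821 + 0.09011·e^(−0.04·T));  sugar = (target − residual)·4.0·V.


residual = 14.695·(0.01821 + 0.09011·e^(−0.04·14.6)) = 1.0060
sugar = (2.3 − 1.0060)·4.0·15.5

80.2258 g


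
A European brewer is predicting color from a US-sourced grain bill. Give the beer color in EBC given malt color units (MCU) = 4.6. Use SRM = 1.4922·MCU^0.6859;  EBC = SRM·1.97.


SRM = 1.4922·4.6^0.6859 = 4.2502
EBC = 4.2502·1.97

8.3730 EBC


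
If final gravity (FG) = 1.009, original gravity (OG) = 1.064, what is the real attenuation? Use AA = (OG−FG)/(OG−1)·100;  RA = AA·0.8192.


AA = (1.064 − 1.009)/(1.064 − 1)·100 = 85.9375
RA = 85.9375·0.8192

70.4000 %


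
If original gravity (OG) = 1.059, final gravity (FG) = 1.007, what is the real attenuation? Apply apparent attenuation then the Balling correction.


AA = (OG−FG)/(OG−1)·100;  RA = AA·0.8192
AA = (1.059 − 1.007)/(1.059 − 1)·100 = 88.1356
RA = 88.1356·0.8192

72.2007 %


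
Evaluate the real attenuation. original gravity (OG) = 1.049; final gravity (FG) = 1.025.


AA = (OG−FG)/(OG−1)·100;  RA = AA·0.8192
AA = (1.049 − 1.025)/(1.049 − 1)·100 = 48.9796
RA = 48.9796·0.8192

40.1241 %


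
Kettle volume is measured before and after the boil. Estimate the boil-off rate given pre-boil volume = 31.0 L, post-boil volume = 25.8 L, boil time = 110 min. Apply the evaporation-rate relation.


rate = (V_pre − V_post) / (t_min/60)
rate = (31.0 − 25.8) / (110/60)

2.8364 L/hr


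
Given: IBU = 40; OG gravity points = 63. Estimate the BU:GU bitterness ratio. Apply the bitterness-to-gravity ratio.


BU:GU = IBU / OG_points
BU:GU = 40 / 63

0.6349


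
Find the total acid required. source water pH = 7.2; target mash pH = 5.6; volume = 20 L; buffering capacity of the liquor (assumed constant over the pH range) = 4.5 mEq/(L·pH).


acid = buffering capacity · (pH_source − pH_target) · V
acid = 4.5 · (7.2 − 5.6) · 20

144.0000 mEq


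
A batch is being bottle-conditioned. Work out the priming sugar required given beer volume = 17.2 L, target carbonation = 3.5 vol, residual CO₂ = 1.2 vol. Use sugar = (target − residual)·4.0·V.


sugar = (3.5 − 1.2)·4.0·17.2

158.2400 g


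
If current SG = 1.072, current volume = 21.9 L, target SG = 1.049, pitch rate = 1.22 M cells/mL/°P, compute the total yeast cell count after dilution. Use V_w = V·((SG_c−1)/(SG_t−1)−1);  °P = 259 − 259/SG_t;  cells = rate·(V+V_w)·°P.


V_w = 21.9·((1.072−1)/(1.049−1)−1) = 10.2796
V_final = 21.9 + 10.2796 = 32.1796
°P = 259 − 259/1.049 = 12.0982
cells = 1.22·32.1796·12.0982

474.9640 billion cells


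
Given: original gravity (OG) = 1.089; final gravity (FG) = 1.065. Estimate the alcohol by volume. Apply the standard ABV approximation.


ABV = (OG − FG) · 131.25
ABV = (1.089 − 1.065) · 131.25

3.1500 % ABV


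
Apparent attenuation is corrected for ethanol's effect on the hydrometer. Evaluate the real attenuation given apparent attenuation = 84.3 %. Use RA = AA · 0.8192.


RA = 84.3 · 0.8192

69.0586 %


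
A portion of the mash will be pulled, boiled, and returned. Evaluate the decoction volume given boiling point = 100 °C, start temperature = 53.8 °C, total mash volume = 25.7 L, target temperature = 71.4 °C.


V_dec = V_total·(T_target − T_start)/(T_boil − T_start)
V_dec = 25.7·(71.4 − 53.8)/(100 − 53.8)

9.7905 L


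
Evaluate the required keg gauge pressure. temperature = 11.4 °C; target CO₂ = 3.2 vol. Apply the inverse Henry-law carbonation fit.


psi = vols/(0.01821 + 0.09011·e^(−0.04·T)) − 14.695
psi = 3.2/(0.01821 + 0.09011·e^(−0.04·11.4)) − 14.695

27.7887 psi


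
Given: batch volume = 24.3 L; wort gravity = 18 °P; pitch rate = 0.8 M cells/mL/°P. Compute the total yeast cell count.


cells (billions) = rate · V_L · °P
cells = 0.8 · 24.3 · 18

349.9200 billion cells


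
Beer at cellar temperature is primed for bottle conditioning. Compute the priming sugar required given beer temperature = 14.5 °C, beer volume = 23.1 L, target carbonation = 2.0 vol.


residual = 14.695·(0.01821 + 0.09011·e^(−0.04·T));  sugar = (target − residual)·4.0·V
residual = 14.695·(0.01821 + 0.09011·e^(−0.04·14.5)) = 1.0090
sugar = (2.0 − 1.0090)·4.0·23.1

91.5689 g


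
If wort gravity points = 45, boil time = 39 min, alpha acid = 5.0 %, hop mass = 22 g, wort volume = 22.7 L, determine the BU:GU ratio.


U = 1.65·0.000125^(GP/1000)·(1−e^(−0.04t))/4.15;  IBU = (α/100)·m·U·1000/V;  BU:GU = IBU/GP
U = 1.65·0.000125^(45/1000)·(1−e^(−0.04·39))/4.15 = 0.2096
IBU = (5.0/100)·22·0.2096·1000/22.7 = 10.1558
BU:GU = 10.1558/45

0.2257


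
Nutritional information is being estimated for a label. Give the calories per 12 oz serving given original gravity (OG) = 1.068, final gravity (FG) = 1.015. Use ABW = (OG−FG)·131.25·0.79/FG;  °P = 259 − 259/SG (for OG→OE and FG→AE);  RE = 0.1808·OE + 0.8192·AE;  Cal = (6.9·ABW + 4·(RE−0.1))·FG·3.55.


ABW = (1.068 − 1.015)·131.25·0.79/1.015 = 5.4142
OE = 259 − 259/1.068 = 16.4906 °P
AE = 259 − 259/1.015 = 3.8276 °P
RE = 0.1808·16.4906 + 0.8192·3.8276 = 6.1171 °P
Cal = (6.9·5.4142 + 4·(6.1171−0.1))·1.015·3.55

221.3347 kcal


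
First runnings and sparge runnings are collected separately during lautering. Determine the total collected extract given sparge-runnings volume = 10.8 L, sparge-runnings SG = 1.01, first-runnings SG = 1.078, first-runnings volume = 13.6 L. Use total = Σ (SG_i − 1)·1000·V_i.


first = (1.078 − 1)·1000·13.6 = 1060.8000
sparge = (1.01 − 1)·1000·10.8 = 108.0000
total = 1060.8000 + 108.0000

1168.8000 gravity·L


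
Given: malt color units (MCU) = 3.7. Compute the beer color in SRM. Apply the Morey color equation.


SRM = 1.4922 · MCU^0.6859
SRM = 1.4922 · 3.7^0.6859

3.6606 SRM


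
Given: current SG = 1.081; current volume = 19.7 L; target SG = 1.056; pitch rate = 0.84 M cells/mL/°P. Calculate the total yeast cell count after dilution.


V_w = V·((SG_c−1)/(SG_t−1)−1);  °P = 259 − 259/SG_t;  cells = rate·(V+V_w)·°P
V_w = 19.7·((1.081−1)/(1.056−1)−1) = 8.7946
V_final = 19.7 + 8.7946 = 28.4946
°P = 259 − 259/1.056 = 13.7348
cells = 0.84·28.4946·13.7348

328.7505 billion cells


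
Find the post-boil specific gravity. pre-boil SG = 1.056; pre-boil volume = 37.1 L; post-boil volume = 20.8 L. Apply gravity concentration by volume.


SG_post = 1 + (SG_pre − 1)·V_pre/V_post
pts_pre = (1.056 − 1)·1000 = 56.0000
pts_post = 56.0000·37.1/20.8 = 99.8846
SG_post = 1 + 99.8846/1000

1.0999


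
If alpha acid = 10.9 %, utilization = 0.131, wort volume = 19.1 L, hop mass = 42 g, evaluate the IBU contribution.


IBU = (α/100)·mass·U·1000 / V
IBU = (10.9/100)·42·0.131·1000 / 19.1

31.3988 IBU


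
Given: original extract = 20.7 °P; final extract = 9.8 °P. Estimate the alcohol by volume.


SG = 259/(259 − P);  ABV = (OG − FG)·131.25
OG = 259/(259 − 20.7) = 1.0869
FG = 259/(259 − 9.8) = 1.0393
ABV = (1.0869 − 1.0393)·131.25

6.2396 % ABV


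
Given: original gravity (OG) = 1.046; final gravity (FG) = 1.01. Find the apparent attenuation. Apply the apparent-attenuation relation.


AA = (OG − FG)/(OG − 1) · 100
AA = (1.046 − 1.01)/(1.046 − 1) · 100

78.2609 %


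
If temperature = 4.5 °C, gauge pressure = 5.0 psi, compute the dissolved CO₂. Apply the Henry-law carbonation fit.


vols = (P + 14.695)·(0.01821 + 0.09011·e^(−0.04·T))
vols = (5.0 + 14.695)·(0.01821 + 0.09011·e^(−0.04·4.5))

1.8410 volumes


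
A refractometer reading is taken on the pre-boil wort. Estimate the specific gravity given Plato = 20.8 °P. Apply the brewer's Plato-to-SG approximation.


SG = 259/(259 − P)
SG = 259/(259 − 20.8)

1.0873


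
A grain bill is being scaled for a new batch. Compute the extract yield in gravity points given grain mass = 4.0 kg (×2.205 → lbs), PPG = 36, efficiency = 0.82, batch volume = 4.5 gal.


points = lbs × PPG × eff / vol
lbs = 4.0 × 2.205 = 8.8200
points = 8.8200 × 36 × 0.82 / 4.5

57.8592 points


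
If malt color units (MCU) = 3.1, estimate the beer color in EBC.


SRM = 1.4922·MCU^0.6859;  EBC = SRM·1.97
SRM = 1.4922·3.1^0.6859 = 3.2423
EBC = 3.2423·1.97

6.3873 EBC


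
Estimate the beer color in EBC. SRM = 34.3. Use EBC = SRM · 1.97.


EBC = 34.3 · 1.97

67.5710 EBC


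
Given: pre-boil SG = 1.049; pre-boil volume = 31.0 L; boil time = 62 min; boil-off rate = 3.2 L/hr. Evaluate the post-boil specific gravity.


V_post = V_pre − rate·(t/60);  SG_post = 1 + (SG_pre−1)·V_pre/V_post
V_post = 31.0 − 3.2·(62/60) = 27.6933
SG_post = 1 + (1.049 − 1)·31.0/27.6933

1.0549


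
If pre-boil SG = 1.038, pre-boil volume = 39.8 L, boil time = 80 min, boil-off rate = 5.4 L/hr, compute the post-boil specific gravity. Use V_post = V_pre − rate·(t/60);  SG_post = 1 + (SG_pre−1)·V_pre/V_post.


V_post = 39.8 − 5.4·(80/60) = 32.6000
SG_post = 1 + (1.038 − 1)·39.8/32.6000

1.0464


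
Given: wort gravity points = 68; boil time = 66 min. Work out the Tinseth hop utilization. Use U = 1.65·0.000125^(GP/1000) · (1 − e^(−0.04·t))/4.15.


bigness = 1.65·0.000125^(68/1000) = 0.8955
boil_factor = (1 − e^(−0.04·66))/4.15 = 0.2238
U = 0.8955 · 0.2238

0.2004


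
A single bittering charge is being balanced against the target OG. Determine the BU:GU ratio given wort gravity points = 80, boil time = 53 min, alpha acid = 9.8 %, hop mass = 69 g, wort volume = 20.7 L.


U = 1.65·0.000125^(GP/1000)·(1−e^(−0.04t))/4.15;  IBU = (α/100)·m·U·1000/V;  BU:GU = IBU/GP
U = 1.65·0.000125^(80/1000)·(1−e^(−0.04·53))/4.15 = 0.1705
IBU = (9.8/100)·69·0.1705·1000/20.7 = 55.6879
BU:GU = 55.6879/80

0.6961


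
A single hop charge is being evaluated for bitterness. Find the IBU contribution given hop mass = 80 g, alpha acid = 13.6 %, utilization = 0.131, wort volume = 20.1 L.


IBU = (α/100)·mass·U·1000 / V
IBU = (13.6/100)·80·0.131·1000 / 20.1

70.9095 IBU


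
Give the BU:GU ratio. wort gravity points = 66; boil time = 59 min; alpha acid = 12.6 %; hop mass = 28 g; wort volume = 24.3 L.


U = 1.65·0.000125^(GP/1000)·(1−e^(−0.04t))/4.15;  IBU = (α/100)·m·U·1000/V;  BU:GU = IBU/GP
U = 1.65·0.000125^(66/1000)·(1−e^(−0.04·59))/4.15 = 0.1990
IBU = (12.6/100)·28·0.1990·1000/24.3 = 28.8856
BU:GU = 28.8856/66

0.4377


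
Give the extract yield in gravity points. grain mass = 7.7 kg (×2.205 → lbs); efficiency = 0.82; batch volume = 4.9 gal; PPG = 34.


points = lbs × PPG × eff / vol
lbs = 7.7 × 2.205 = 16.9785
points = 16.9785 × 34 × 0.82 / 4.9

96.6042 points


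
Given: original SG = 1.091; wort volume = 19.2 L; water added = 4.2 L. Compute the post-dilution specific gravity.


SG_new = 1 + (SG_old − 1)·V_old/(V_old + V_water)
pts = (1.091 − 1)·1000·19.2/(19.2 + 4.2) = 74.6667
SG_new = 1 + 74.6667/1000

1.0747


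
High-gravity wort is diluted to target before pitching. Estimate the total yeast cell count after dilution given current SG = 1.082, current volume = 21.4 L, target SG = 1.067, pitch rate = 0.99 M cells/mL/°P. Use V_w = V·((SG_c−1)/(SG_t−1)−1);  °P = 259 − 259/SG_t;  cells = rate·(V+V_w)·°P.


V_w = 21.4·((1.082−1)/(1.067−1)−1) = 4.7910
V_final = 21.4 + 4.7910 = 26.1910
°P = 259 − 259/1.067 = 16.2634
cells = 0.99·26.1910·16.2634

421.6947 billion cells


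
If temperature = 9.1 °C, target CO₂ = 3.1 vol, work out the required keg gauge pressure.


psi = vols/(0.01821 + 0.09011·e^(−0.04·T)) − 14.695
psi = 3.1/(0.01821 + 0.09011·e^(−0.04·9.1)) − 14.695

23.6587 psi


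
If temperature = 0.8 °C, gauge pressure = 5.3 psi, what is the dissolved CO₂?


vols = (P + 14.695)·(0.01821 + 0.09011·e^(−0.04·T))
vols = (5.3 + 14.695)·(0.01821 + 0.09011·e^(−0.04·0.8))

2.1091 volumes


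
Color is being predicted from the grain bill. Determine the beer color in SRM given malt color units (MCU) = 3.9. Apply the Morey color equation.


SRM = 1.4922 · MCU^0.6859
SRM = 1.4922 · 3.9^0.6859

3.7952 SRM


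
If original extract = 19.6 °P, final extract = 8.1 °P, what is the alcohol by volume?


SG = 259/(259 − P);  ABV = (OG − FG)·131.25
OG = 259/(259 − 19.6) = 1.0819
FG = 259/(259 − 8.1) = 1.0323
ABV = (1.0819 − 1.0323)·131.25

6.5084 % ABV


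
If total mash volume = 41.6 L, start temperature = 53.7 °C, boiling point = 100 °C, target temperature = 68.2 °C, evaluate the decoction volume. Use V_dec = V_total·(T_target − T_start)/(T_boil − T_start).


V_dec = 41.6·(68.2 − 53.7)/(100 − 53.7)

13.0281 L


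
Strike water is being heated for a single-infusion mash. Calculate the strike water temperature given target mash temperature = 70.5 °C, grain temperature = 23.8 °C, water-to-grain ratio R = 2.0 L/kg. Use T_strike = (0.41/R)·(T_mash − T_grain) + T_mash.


T_strike = (0.41/2.0)·(70.5 − 23.8) + 70.5

80.0735 °C


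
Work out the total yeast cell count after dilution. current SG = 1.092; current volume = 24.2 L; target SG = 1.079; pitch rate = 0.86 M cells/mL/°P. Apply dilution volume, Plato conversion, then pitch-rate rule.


V_w = V·((SG_c−1)/(SG_t−1)−1);  °P = 259 − 259/SG_t;  cells = rate·(V+V_w)·°P
V_w = 24.2·((1.092−1)/(1.079−1)−1) = 3.9823
V_final = 24.2 + 3.9823 = 28.1823
°P = 259 − 259/1.079 = 18.9629
cells = 0.86·28.1823·18.9629

459.5999 billion cells


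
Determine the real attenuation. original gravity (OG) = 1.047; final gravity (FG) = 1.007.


AA = (OG−FG)/(OG−1)·100;  RA = AA·0.8192
AA = (1.047 − 1.007)/(1.047 − 1)·100 = 85.1064
RA = 85.1064·0.8192

69.7191 %


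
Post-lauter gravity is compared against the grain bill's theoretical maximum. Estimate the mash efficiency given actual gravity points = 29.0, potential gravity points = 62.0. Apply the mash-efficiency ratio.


efficiency = actual / potential × 100
efficiency = 29.0 / 62.0 × 100

46.7742 %


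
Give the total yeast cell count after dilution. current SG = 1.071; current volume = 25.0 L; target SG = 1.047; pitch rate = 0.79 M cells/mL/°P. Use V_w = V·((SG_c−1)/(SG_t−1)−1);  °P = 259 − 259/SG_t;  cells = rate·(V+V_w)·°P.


V_w = 25.0·((1.071−1)/(1.047−1)−1) = 12.7660
V_final = 25.0 + 12.7660 = 37.7660
°P = 259 − 259/1.047 = 11.6266
cells = 0.79·37.7660·11.6266

346.8794 billion cells


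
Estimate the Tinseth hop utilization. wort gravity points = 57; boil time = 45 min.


U = 1.65·0.000125^(GP/1000) · (1 − e^(−0.04·t))/4.15
bigness = 1.65·0.000125^(57/1000) = 0.9886
boil_factor = (1 − e^(−0.04·45))/4.15 = 0.2011
U = 0.9886 · 0.2011

0.1988


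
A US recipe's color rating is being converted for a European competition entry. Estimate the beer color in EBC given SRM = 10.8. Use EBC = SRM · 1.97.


EBC = 10.8 · 1.97

21.2760 EBC


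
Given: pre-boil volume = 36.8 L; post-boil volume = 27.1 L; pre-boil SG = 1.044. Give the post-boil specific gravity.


SG_post = 1 + (SG_pre − 1)·V_pre/V_post
pts_pre = (1.044 − 1)·1000 = 44.0000
pts_post = 44.0000·36.8/27.1 = 59.7491
SG_post = 1 + 59.7491/1000

1.0597


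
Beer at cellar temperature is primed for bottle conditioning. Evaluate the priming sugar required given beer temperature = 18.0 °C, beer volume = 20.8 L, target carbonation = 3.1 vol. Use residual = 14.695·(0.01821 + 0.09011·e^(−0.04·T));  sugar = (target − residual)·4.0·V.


residual = 14.695·(0.01821 + 0.09011·e^(−0.04·18.0)) = 0.9121
sugar = (3.1 − 0.9121)·4.0·20.8

182.0302 g


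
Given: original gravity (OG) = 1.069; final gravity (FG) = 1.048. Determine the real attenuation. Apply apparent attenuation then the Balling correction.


AA = (OG−FG)/(OG−1)·100;  RA = AA·0.8192
AA = (1.069 − 1.048)/(1.069 − 1)·100 = 30.4348
RA = 30.4348·0.8192

24.9322 %
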